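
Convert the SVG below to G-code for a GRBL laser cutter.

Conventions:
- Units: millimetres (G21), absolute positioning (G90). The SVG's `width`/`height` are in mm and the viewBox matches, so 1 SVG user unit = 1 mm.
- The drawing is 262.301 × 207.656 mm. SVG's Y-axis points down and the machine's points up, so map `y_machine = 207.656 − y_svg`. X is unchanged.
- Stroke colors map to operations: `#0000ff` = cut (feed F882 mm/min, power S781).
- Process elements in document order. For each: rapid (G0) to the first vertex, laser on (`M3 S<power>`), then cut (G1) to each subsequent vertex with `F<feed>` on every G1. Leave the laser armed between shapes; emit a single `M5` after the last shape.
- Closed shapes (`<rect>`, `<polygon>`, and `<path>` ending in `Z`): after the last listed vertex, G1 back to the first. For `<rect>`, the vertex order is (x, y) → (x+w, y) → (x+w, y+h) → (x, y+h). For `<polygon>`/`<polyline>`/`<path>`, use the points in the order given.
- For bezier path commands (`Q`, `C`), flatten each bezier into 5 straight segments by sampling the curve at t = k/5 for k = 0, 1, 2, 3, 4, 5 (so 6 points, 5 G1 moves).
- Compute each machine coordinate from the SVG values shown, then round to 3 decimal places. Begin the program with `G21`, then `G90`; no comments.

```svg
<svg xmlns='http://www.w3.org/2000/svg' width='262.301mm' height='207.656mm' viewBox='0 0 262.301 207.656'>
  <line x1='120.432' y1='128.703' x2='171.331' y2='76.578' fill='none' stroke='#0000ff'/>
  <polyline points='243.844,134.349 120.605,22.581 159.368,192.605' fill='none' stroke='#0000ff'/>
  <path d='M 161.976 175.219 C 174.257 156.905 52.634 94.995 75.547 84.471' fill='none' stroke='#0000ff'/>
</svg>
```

G21
G90
G0 X120.432 Y78.953
M3 S781
G1 X171.331 Y131.078 F882
G0 X243.844 Y73.307
M3 S781
G1 X120.605 Y185.075 F882
G1 X159.368 Y15.051 F882
G0 X161.976 Y32.437
M3 S781
G1 X155.504 Y47.897 F882
G1 X130.259 Y69.261 F882
G1 X99.609 Y91.970 F882
G1 X76.916 Y111.464 F882
G1 X75.547 Y123.185 F882
M5

Since the viewBox matches the mm dimensions, user units are millimetres directly. The only transform is the Y-flip y_m = 207.656 − y_svg.

Shape 1 is a line segment drawn with `<line>`. Its stroke #0000ff means cut at S781, F882. After flipping Y the toolpath is (120.432,78.953) → (171.331,131.078).

Shape 2 is a open polyline drawn with `<polyline>`. Its stroke #0000ff means cut at S781, F882. After flipping Y the toolpath is (243.844,73.307) → (120.605,185.075) → (159.368,15.051).

Shape 3 is a cubic bezier drawn with `<path>`. Its stroke #0000ff means cut at S781, F882. After flipping Y the toolpath is (161.976,32.437) → (155.504,47.897) → (130.259,69.261) → (99.609,91.970) → (76.916,111.464) → (75.547,123.185).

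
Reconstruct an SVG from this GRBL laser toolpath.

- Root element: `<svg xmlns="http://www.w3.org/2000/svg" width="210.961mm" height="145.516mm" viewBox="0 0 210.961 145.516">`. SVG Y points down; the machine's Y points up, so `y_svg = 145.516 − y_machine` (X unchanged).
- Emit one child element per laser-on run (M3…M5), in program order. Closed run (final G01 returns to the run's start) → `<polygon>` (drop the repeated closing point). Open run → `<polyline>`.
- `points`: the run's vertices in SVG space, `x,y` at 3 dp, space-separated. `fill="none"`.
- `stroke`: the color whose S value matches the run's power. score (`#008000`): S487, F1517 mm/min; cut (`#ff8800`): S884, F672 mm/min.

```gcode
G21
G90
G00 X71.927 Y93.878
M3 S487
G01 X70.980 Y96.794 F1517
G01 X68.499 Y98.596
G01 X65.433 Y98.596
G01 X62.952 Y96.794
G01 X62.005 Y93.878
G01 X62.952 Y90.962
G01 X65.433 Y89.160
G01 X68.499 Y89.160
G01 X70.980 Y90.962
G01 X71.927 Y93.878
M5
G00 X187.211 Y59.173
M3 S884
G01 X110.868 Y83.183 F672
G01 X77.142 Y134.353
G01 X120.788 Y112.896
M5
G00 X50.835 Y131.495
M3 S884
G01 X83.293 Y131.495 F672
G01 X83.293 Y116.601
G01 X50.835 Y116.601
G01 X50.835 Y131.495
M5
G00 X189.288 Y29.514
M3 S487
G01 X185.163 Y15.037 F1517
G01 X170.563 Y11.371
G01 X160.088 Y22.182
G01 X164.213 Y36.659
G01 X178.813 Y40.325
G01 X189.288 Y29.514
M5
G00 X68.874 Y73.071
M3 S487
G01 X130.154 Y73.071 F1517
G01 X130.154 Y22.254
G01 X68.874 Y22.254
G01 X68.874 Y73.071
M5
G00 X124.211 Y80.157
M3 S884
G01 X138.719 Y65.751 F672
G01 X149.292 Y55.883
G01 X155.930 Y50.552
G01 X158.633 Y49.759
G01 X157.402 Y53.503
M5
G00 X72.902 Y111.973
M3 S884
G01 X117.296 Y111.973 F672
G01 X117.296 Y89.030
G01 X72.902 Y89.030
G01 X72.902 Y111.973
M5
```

Each laser-on run becomes one SVG element. Flip Y back into SVG space with y_svg = 145.516 − y_machine.

Run 1: the run's S487 means `#008000` (score). The run returns to its start, so emit a `<polygon>` with points (Y-flipped): 71.927,51.638 70.980,48.722 68.499,46.920 65.433,46.920 62.952,48.722 62.005,51.638 62.952,54.554 65.433,56.356 68.499,56.356 70.980,54.554.

Run 2: power S884 maps to stroke `#ff8800` (cut). The run is open, so emit a `<polyline>` with points (Y-flipped): 187.211,86.343 110.868,62.333 77.142,11.163 120.788,32.620.

Run 3: the run's S884 means `#ff8800` (cut). The run returns to its start, so emit a `<polygon>` with points (Y-flipped): 50.835,14.021 83.293,14.021 83.293,28.915 50.835,28.915.

Run 4: power S487 maps to stroke `#008000` (score). The run returns to its start, so emit a `<polygon>` with points (Y-flipped): 189.288,116.002 185.163,130.479 170.563,134.145 160.088,123.334 164.213,108.857 178.813,105.191.

Run 5: power S487 maps to stroke `#008000` (score). The run returns to its start, so emit a `<polygon>` with points (Y-flipped): 68.874,72.445 130.154,72.445 130.154,123.262 68.874,123.262.

Run 6: S884 ⇒ cut layer `#ff8800`. The run is open, so emit a `<polyline>` with points (Y-flipped): 124.211,65.359 138.719,79.765 149.292,89.633 155.930,94.964 158.633,95.757 157.402,92.013.

Run 7: power S884 maps to stroke `#ff8800` (cut). The run returns to its start, so emit a `<polygon>` with points (Y-flipped): 72.902,33.543 117.296,33.543 117.296,56.486 72.902,56.486.

<svg xmlns="http://www.w3.org/2000/svg" width="210.961mm" height="145.516mm" viewBox="0 0 210.961 145.516">
  <polygon points="71.927,51.638 70.980,48.722 68.499,46.920 65.433,46.920 62.952,48.722 62.005,51.638 62.952,54.554 65.433,56.356 68.499,56.356 70.980,54.554" fill="none" stroke="#008000"/>
  <polyline points="187.211,86.343 110.868,62.333 77.142,11.163 120.788,32.620" fill="none" stroke="#ff8800"/>
  <polygon points="50.835,14.021 83.293,14.021 83.293,28.915 50.835,28.915" fill="none" stroke="#ff8800"/>
  <polygon points="189.288,116.002 185.163,130.479 170.563,134.145 160.088,123.334 164.213,108.857 178.813,105.191" fill="none" stroke="#008000"/>
  <polygon points="68.874,72.445 130.154,72.445 130.154,123.262 68.874,123.262" fill="none" stroke="#008000"/>
  <polyline points="124.211,65.359 138.719,79.765 149.292,89.633 155.930,94.964 158.633,95.757 157.402,92.013" fill="none" stroke="#ff8800"/>
  <polygon points="72.902,33.543 117.296,33.543 117.296,56.486 72.902,56.486" fill="none" stroke="#ff8800"/>
</svg>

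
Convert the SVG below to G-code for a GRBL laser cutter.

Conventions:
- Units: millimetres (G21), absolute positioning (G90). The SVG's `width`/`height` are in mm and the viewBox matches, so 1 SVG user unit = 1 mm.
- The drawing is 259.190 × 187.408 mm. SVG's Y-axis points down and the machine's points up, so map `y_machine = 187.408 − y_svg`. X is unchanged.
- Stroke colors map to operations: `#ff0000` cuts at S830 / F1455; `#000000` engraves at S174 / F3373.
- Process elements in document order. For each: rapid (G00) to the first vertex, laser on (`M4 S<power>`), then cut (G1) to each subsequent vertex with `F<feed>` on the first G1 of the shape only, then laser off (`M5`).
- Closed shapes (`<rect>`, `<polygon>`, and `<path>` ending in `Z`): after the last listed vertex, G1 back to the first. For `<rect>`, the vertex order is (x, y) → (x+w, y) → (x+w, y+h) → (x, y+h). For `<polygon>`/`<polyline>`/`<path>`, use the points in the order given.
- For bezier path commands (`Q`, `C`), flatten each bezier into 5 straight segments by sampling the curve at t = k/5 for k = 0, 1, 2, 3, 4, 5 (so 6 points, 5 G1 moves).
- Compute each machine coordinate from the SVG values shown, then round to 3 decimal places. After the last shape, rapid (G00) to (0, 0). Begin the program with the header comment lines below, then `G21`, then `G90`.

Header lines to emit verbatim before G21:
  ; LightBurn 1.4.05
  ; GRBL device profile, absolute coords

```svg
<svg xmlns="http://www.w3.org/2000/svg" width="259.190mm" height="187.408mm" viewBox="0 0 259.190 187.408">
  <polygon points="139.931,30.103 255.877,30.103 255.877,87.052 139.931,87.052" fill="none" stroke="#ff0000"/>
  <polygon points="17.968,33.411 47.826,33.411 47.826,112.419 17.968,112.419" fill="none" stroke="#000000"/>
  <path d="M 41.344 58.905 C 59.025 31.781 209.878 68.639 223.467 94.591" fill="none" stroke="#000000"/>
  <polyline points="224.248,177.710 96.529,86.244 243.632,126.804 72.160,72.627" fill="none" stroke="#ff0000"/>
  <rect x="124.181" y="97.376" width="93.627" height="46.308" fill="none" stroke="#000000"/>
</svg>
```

Since the viewBox matches the mm dimensions, user units are millimetres directly. The only transform is the Y-flip y_m = 187.408 − y_svg.

Shape 1 is a rectangle drawn with `<polygon>`. Its stroke #ff0000 means cut at S830, F1455. After flipping Y the toolpath is (139.931,157.305) → (255.877,157.305) → (255.877,100.356) → (139.931,100.356) → (139.931,157.305), returning to the start.

Shape 2 is a rectangle drawn with `<polygon>`. Its stroke #000000 means engrave at S174, F3373. After flipping Y the toolpath is (17.968,153.997) → (47.826,153.997) → (47.826,74.989) → (17.968,74.989) → (17.968,153.997), returning to the start.

Shape 3 is a cubic bezier drawn with `<path>`. Its stroke #000000 means engrave at S174, F3373. After flipping Y the toolpath is (41.344,128.503) → (65.770,137.699) → (109.176,135.133) → (158.581,124.401) → (201.005,109.098) → (223.467,92.817).

Shape 4 is a open polyline drawn with `<polyline>`. Its stroke #ff0000 means cut at S830, F1455. After flipping Y the toolpath is (224.248,9.698) → (96.529,101.164) → (243.632,60.604) → (72.160,114.781).

Shape 5 is a rectangle drawn with `<rect>`. Its stroke #000000 means engrave at S174, F3373. After flipping Y the toolpath is (124.181,90.032) → (217.808,90.032) → (217.808,43.724) → (124.181,43.724) → (124.181,90.032), returning to the start.

; LightBurn 1.4.05
; GRBL device profile, absolute coords
G21
G90
G00 X139.931 Y157.305
M4 S830
G1 X255.877 Y157.305 F1455
G1 X255.877 Y100.356
G1 X139.931 Y100.356
G1 X139.931 Y157.305
M5
G00 X17.968 Y153.997
M4 S174
G1 X47.826 Y153.997 F3373
G1 X47.826 Y74.989
G1 X17.968 Y74.989
G1 X17.968 Y153.997
M5
G00 X41.344 Y128.503
M4 S174
G1 X65.770 Y137.699 F3373
G1 X109.176 Y135.133
G1 X158.581 Y124.401
G1 X201.005 Y109.098
G1 X223.467 Y92.817
M5
G00 X224.248 Y9.698
M4 S830
G1 X96.529 Y101.164 F1455
G1 X243.632 Y60.604
G1 X72.160 Y114.781
M5
G00 X124.181 Y90.032
M4 S174
G1 X217.808 Y90.032 F3373
G1 X217.808 Y43.724
G1 X124.181 Y43.724
G1 X124.181 Y90.032
M5
G00 X0.000 Y0.000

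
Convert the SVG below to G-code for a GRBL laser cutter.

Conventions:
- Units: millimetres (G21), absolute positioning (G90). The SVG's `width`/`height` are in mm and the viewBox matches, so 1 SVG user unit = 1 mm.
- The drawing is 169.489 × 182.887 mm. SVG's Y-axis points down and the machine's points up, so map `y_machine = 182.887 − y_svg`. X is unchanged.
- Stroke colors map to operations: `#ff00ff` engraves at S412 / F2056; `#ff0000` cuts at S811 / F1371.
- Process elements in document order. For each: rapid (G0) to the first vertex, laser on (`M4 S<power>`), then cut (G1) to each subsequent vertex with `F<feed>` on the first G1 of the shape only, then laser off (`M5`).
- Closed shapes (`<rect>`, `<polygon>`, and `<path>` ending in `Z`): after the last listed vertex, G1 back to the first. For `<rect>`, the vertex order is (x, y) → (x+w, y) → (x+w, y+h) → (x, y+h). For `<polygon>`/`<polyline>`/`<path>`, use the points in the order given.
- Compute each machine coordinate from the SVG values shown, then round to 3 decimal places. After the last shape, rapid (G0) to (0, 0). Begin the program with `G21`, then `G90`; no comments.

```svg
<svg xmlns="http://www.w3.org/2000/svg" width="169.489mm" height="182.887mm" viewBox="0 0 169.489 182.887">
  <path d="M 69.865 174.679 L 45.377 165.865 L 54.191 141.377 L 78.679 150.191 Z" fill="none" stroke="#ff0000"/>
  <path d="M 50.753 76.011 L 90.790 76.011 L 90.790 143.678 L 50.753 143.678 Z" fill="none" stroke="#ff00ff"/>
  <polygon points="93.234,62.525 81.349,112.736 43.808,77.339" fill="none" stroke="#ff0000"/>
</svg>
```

G21
G90
G0 X69.865 Y8.208
M4 S811
G1 X45.377 Y17.022 F1371
G1 X54.191 Y41.510
G1 X78.679 Y32.696
G1 X69.865 Y8.208
M5
G0 X50.753 Y106.876
M4 S412
G1 X90.790 Y106.876 F2056
G1 X90.790 Y39.209
G1 X50.753 Y39.209
G1 X50.753 Y106.876
M5
G0 X93.234 Y120.362
M4 S811
G1 X81.349 Y70.151 F1371
G1 X43.808 Y105.548
G1 X93.234 Y120.362
M5
G0 X0.000 Y0.000

viewBox `0 0 169.489 182.887` with mm width/height → 1 unit = 1 mm. Flip: y_m = 182.887 − y_svg.

**Shape 1** — `<path>` regular polygon, stroke `#ff0000` → cut (S811, F1371). Machine vertices: (69.865,8.208) → (45.377,17.022) → (54.191,41.510) → (78.679,32.696) → (69.865,8.208). Closed: final G1 returns to the first vertex.

**Shape 2** — `<path>` rectangle, stroke `#ff00ff` → engrave (S412, F2056). Machine vertices: (50.753,106.876) → (90.790,106.876) → (90.790,39.209) → (50.753,39.209) → (50.753,106.876). Closed: final G1 returns to the first vertex.

**Shape 3** — `<polygon>` regular polygon, stroke `#ff0000` → cut (S811, F1371). Machine vertices: (93.234,120.362) → (81.349,70.151) → (43.808,105.548) → (93.234,120.362). Closed: final G1 returns to the first vertex.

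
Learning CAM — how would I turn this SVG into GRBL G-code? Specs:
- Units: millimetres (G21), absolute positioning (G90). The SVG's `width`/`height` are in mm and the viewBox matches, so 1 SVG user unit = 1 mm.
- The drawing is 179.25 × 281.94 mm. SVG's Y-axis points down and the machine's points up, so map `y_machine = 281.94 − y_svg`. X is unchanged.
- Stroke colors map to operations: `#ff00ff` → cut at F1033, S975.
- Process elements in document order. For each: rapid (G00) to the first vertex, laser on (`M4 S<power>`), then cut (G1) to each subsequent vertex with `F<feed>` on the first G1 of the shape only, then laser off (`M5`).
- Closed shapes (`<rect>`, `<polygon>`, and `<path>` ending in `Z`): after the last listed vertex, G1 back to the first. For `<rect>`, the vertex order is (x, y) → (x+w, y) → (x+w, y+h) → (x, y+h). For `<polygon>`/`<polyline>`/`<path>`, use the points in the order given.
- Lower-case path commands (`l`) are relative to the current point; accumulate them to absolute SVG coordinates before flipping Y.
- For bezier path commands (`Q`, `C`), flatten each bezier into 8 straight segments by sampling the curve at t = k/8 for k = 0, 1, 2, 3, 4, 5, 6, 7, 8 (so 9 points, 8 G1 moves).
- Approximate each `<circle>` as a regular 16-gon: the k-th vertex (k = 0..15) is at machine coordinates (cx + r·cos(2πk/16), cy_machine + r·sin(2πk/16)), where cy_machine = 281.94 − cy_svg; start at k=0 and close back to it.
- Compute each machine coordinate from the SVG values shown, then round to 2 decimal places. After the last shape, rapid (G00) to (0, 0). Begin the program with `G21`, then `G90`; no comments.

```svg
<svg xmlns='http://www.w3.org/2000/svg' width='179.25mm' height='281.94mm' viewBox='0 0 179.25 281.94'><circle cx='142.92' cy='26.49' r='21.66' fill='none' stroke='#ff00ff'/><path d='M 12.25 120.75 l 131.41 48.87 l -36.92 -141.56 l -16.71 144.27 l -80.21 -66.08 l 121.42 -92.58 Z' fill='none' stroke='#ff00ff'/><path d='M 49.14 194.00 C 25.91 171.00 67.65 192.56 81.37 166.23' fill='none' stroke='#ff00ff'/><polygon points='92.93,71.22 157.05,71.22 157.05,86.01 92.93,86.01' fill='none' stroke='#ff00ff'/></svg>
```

G21
G90
G00 X164.58 Y255.45
M4 S975
G1 X162.93 Y263.74 F1033
G1 X158.24 Y270.77
G1 X151.21 Y275.46
G1 X142.92 Y277.11
G1 X134.63 Y275.46
G1 X127.60 Y270.77
G1 X122.91 Y263.74
G1 X121.26 Y255.45
G1 X122.91 Y247.16
G1 X127.60 Y240.13
G1 X134.63 Y235.44
G1 X142.92 Y233.79
G1 X151.21 Y235.44
G1 X158.24 Y240.13
G1 X162.93 Y247.16
G1 X164.58 Y255.45
M5
G00 X12.25 Y161.19
M4 S975
G1 X143.66 Y112.32 F1033
G1 X106.74 Y253.88
G1 X90.03 Y109.61
G1 X9.82 Y175.69
G1 X131.24 Y268.27
G1 X12.25 Y161.19
M5
G00 X49.14 Y87.94
M4 S975
G1 X43.29 Y94.66 F1033
G1 X42.45 Y98.28
G1 X45.51 Y99.89
G1 X51.40 Y100.58
G1 X59.02 Y101.42
G1 X67.28 Y103.50
G1 X75.09 Y107.90
G1 X81.37 Y115.71
M5
G00 X92.93 Y210.72
M4 S975
G1 X157.05 Y210.72 F1033
G1 X157.05 Y195.93
G1 X92.93 Y195.93
G1 X92.93 Y210.72
M5
G00 X0.00 Y0.00

Since the viewBox matches the mm dimensions, user units are millimetres directly. The only transform is the Y-flip y_m = 281.94 − y_svg.

Shape 1 is a circle drawn with `<circle>`. Its stroke #ff00ff means cut at S975, F1033. After flipping Y the toolpath is (164.58,255.45) → (162.93,263.74) → (158.24,270.77) → (151.21,275.46) → (142.92,277.11) → (134.63,275.46) → (127.60,270.77) → (122.91,263.74) → (121.26,255.45) → (122.91,247.16) → (127.60,240.13) → (134.63,235.44) → (142.92,233.79) → (151.21,235.44) → (158.24,240.13) → (162.93,247.16) → (164.58,255.45), returning to the start.

Shape 2 is a closed polygon drawn with `<path>`. Its stroke #ff00ff means cut at S975, F1033. After flipping Y the toolpath is (12.25,161.19) → (143.66,112.32) → (106.74,253.88) → (90.03,109.61) → (9.82,175.69) → (131.24,268.27) → (12.25,161.19), returning to the start.

Shape 3 is a cubic bezier drawn with `<path>`. Its stroke #ff00ff means cut at S975, F1033. After flipping Y the toolpath is (49.14,87.94) → (43.29,94.66) → (42.45,98.28) → (45.51,99.89) → (51.40,100.58) → (59.02,101.42) → (67.28,103.50) → (75.09,107.90) → (81.37,115.71).

Shape 4 is a rectangle drawn with `<polygon>`. Its stroke #ff00ff means cut at S975, F1033. After flipping Y the toolpath is (92.93,210.72) → (157.05,210.72) → (157.05,195.93) → (92.93,195.93) → (92.93,210.72), returning to the start.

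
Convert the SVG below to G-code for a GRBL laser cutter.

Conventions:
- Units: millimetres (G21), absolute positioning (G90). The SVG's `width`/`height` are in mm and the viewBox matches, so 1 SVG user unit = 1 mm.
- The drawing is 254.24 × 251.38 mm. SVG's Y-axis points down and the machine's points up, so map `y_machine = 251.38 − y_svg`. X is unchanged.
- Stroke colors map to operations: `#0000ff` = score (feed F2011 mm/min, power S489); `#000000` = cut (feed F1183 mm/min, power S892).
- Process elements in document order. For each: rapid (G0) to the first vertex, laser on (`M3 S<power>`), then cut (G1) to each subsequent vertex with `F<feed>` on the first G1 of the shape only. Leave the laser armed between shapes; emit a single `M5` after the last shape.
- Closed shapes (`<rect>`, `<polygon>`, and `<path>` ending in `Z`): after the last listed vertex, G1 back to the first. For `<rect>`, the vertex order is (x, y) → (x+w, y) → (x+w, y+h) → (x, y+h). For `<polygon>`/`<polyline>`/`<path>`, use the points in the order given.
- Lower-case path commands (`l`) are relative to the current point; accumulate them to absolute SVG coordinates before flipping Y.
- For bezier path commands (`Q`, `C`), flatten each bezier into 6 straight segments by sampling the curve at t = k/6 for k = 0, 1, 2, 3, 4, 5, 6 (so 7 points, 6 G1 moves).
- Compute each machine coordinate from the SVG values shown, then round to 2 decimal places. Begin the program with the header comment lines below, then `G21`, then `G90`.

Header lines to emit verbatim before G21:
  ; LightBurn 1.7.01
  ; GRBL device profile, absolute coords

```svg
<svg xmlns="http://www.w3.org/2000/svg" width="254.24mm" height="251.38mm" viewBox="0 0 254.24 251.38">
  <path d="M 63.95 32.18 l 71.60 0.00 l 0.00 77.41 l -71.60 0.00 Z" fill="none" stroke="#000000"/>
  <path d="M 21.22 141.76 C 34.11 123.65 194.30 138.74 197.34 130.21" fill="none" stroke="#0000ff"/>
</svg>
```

; LightBurn 1.7.01
; GRBL device profile, absolute coords
G21
G90
G0 X63.95 Y219.20
M3 S892
G1 X135.55 Y219.20 F1183
G1 X135.55 Y141.79
G1 X63.95 Y141.79
G1 X63.95 Y219.20
G0 X21.22 Y109.62
M3 S489
G1 X38.53 Y116.17 F2011
G1 X71.93 Y118.77
G1 X112.97 Y118.99
G1 X153.19 Y118.41
G1 X184.13 Y118.61
G1 X197.34 Y121.17
M5

1 u = 1 mm; y_m = 251.38 − y.

[1] `<path>` rectangle, #000000→cut S892 F1183: (63.95,219.20) → (135.55,219.20) → (135.55,141.79) → (63.95,141.79) → (63.95,219.20) (closed)

[2] `<path>` cubic bezier, #0000ff→score S489 F2011: (21.22,109.62) → (38.53,116.17) → (71.93,118.77) → (112.97,118.99) → (153.19,118.41) → (184.13,118.61) → (197.34,121.17)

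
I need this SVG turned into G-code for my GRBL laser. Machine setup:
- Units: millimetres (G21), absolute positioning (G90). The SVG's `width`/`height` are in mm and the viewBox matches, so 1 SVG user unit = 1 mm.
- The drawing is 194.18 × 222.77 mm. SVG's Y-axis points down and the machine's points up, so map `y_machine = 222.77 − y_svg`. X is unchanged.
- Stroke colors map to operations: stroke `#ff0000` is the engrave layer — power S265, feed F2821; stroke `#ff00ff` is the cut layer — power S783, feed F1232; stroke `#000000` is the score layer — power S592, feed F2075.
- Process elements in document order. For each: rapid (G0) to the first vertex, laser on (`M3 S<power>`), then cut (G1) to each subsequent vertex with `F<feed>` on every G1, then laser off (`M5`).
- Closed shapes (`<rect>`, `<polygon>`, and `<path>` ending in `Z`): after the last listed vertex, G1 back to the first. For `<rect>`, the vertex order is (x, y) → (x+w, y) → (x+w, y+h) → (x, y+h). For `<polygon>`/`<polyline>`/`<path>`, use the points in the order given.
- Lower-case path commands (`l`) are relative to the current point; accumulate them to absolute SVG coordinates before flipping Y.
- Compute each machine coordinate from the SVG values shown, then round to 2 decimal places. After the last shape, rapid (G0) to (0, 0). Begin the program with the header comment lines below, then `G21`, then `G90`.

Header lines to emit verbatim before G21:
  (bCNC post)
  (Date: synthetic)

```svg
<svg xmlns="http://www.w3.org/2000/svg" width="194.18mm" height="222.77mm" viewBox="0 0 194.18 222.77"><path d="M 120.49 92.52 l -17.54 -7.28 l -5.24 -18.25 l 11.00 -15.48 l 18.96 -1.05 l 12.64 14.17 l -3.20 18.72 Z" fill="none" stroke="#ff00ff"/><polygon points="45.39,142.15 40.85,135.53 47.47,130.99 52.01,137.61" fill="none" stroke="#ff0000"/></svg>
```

(bCNC post)
(Date: synthetic)
G21
G90
G0 X120.49 Y130.25
M3 S783
G1 X102.95 Y137.53 F1232
G1 X97.71 Y155.78 F1232
G1 X108.71 Y171.26 F1232
G1 X127.67 Y172.31 F1232
G1 X140.31 Y158.14 F1232
G1 X137.11 Y139.42 F1232
G1 X120.49 Y130.25 F1232
M5
G0 X45.39 Y80.62
M3 S265
G1 X40.85 Y87.24 F2821
G1 X47.47 Y91.78 F2821
G1 X52.01 Y85.16 F2821
G1 X45.39 Y80.62 F2821
M5
G0 X0.00 Y0.00

Since the viewBox matches the mm dimensions, user units are millimetres directly. The only transform is the Y-flip y_m = 222.77 − y_svg.

Shape 1 is a regular polygon drawn with `<path>`. Its stroke #ff00ff means cut at S783, F1232. After flipping Y the toolpath is (120.49,130.25) → (102.95,137.53) → (97.71,155.78) → (108.71,171.26) → (127.67,172.31) → (140.31,158.14) → (137.11,139.42) → (120.49,130.25), returning to the start.

Shape 2 is a regular polygon drawn with `<polygon>`. Its stroke #ff0000 means engrave at S265, F2821. After flipping Y the toolpath is (45.39,80.62) → (40.85,87.24) → (47.47,91.78) → (52.01,85.16) → (45.39,80.62), returning to the start.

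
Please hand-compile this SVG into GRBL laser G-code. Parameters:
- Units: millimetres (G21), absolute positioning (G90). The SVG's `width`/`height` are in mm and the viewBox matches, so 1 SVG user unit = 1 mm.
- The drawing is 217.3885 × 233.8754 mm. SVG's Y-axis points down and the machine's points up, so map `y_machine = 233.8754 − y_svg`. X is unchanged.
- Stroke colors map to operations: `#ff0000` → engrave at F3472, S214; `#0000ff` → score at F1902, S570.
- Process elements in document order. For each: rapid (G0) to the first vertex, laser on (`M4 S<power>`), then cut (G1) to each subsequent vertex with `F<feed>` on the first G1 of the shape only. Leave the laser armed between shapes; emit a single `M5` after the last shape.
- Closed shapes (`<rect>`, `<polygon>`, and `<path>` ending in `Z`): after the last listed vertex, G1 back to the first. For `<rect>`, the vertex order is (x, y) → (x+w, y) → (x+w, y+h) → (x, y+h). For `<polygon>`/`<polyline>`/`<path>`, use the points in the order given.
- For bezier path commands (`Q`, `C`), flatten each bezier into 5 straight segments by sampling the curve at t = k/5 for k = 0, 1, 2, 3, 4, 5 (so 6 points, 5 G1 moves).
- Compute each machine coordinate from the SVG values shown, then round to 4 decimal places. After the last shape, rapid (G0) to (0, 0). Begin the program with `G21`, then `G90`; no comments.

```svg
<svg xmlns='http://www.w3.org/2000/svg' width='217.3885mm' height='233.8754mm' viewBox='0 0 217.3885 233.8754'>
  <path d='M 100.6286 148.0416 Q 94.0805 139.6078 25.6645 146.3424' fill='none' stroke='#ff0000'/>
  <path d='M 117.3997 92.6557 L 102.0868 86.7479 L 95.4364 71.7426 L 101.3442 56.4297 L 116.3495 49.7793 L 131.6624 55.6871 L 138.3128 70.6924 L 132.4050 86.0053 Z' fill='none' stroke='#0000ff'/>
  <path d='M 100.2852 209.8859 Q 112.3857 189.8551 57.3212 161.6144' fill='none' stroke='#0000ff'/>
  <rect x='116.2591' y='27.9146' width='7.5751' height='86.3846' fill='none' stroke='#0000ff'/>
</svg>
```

G21
G90
G0 X100.6286 Y85.8338
M4 S214
G1 X95.5346 Y88.6006 F3472
G1 X85.4913 Y90.1539
G1 X70.4984 Y90.4937
G1 X50.5562 Y89.6201
G1 X25.6645 Y87.5330
G0 X117.3997 Y141.2197
M4 S570
G1 X102.0868 Y147.1275 F1902
G1 X95.4364 Y162.1328
G1 X101.3442 Y177.4457
G1 X116.3495 Y184.0961
G1 X131.6624 Y178.1883
G1 X138.3128 Y163.1830
G1 X132.4050 Y147.8701
G1 X117.3997 Y141.2197
G0 X100.2852 Y23.9895
M4 S570
G1 X102.4388 Y32.3302 F1902
G1 X99.2192 Y41.3277
G1 X90.6264 Y50.9820
G1 X76.6604 Y61.2931
G1 X57.3212 Y72.2610
G0 X116.2591 Y205.9608
M4 S570
G1 X123.8342 Y205.9608 F1902
G1 X123.8342 Y119.5762
G1 X116.2591 Y119.5762
G1 X116.2591 Y205.9608
M5
G0 X0.0000 Y0.0000

viewBox `0 0 217.3885 233.8754` with mm width/height → 1 unit = 1 mm. Flip: y_m = 233.8754 − y_svg.

**Shape 1** — `<path>` quadratic bezier, stroke `#ff0000` → engrave (S214, F3472). Control points (SVG): P0=(100.6286,148.0416), P1=(94.0805,139.6078), P2=(25.6645,146.3424); sampled at t=k/5. Machine vertices: (100.6286,85.8338) → (95.5346,88.6006) → (85.4913,90.1539) → (70.4984,90.4937) → (50.5562,89.6201) → (25.6645,87.5330). Open path.

**Shape 2** — `<path>` regular polygon, stroke `#0000ff` → score (S570, F1902). Machine vertices: (117.3997,141.2197) → (102.0868,147.1275) → (95.4364,162.1328) → (101.3442,177.4457) → (116.3495,184.0961) → (131.6624,178.1883) → (138.3128,163.1830) → (132.4050,147.8701) → (117.3997,141.2197). Closed: final G1 returns to the first vertex.

**Shape 3** — `<path>` quadratic bezier, stroke `#0000ff` → score (S570, F1902). Control points (SVG): P0=(100.2852,209.8859), P1=(112.3857,189.8551), P2=(57.3212,161.6144); sampled at t=k/5. Machine vertices: (100.2852,23.9895) → (102.4388,32.3302) → (99.2192,41.3277) → (90.6264,50.9820) → (76.6604,61.2931) → (57.3212,72.2610). Open path.

**Shape 4** — `<rect>` rectangle, stroke `#0000ff` → score (S570, F1902). Machine vertices: (116.2591,205.9608) → (123.8342,205.9608) → (123.8342,119.5762) → (116.2591,119.5762) → (116.2591,205.9608). Closed: final G1 returns to the first vertex.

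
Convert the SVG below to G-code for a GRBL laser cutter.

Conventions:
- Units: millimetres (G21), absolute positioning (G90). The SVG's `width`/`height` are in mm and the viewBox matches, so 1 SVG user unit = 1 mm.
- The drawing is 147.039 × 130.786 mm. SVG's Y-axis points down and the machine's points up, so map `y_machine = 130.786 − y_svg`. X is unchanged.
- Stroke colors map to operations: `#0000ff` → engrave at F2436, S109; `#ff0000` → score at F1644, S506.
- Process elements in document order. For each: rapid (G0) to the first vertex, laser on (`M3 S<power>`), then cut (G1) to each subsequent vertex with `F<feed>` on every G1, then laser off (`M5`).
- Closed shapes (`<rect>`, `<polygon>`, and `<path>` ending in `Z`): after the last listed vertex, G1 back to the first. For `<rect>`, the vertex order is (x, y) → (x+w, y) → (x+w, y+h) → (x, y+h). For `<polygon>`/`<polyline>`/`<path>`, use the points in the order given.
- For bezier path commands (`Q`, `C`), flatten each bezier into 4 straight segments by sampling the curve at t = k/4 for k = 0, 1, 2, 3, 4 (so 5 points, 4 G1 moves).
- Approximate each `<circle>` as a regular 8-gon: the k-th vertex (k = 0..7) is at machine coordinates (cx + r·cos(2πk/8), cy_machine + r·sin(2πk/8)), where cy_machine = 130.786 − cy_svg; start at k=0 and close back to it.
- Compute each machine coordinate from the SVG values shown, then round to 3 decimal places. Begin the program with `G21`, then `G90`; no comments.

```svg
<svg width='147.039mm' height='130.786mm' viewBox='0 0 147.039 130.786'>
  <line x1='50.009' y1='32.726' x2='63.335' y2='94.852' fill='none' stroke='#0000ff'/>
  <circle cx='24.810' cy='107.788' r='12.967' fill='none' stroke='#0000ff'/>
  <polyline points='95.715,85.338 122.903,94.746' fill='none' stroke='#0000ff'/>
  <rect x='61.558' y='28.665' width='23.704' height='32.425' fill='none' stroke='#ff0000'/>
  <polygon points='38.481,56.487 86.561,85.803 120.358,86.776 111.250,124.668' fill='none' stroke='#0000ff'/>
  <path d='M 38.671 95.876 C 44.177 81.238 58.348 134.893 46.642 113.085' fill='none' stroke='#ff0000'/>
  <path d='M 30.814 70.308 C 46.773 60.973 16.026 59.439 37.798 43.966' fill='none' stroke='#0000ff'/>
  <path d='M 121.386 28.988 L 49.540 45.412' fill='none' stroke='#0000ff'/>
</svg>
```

viewBox `0 0 147.039 130.786` with mm width/height → 1 unit = 1 mm. Flip: y_m = 130.786 − y_svg.

**Shape 1** — `<line>` line segment, stroke `#0000ff` → engrave (S109, F2436). Machine vertices: (50.009,98.060) → (63.335,35.934). Open path.

**Shape 2** — `<circle>` circle, stroke `#0000ff` → engrave (S109, F2436). Machine vertices: (37.777,22.998) → (33.979,32.167) → (24.810,35.965) → (15.641,32.167) → (11.843,22.998) → (15.641,13.829) → (24.810,10.031) → (33.979,13.829) → (37.777,22.998). Closed: final G1 returns to the first vertex.

**Shape 3** — `<polyline>` line segment, stroke `#0000ff` → engrave (S109, F2436). Machine vertices: (95.715,45.448) → (122.903,36.040). Open path.

**Shape 4** — `<rect>` rectangle, stroke `#ff0000` → score (S506, F1644). Machine vertices: (61.558,102.121) → (85.262,102.121) → (85.262,69.696) → (61.558,69.696) → (61.558,102.121). Closed: final G1 returns to the first vertex.

**Shape 5** — `<polygon>` closed polygon, stroke `#0000ff` → engrave (S109, F2436). Machine vertices: (38.481,74.299) → (86.561,44.983) → (120.358,44.010) → (111.250,6.118) → (38.481,74.299). Closed: final G1 returns to the first vertex.

**Shape 6** — `<path>` cubic bezier, stroke `#ff0000` → score (S506, F1644). Control points (SVG): P0=(38.671,95.876), P1=(44.177,81.238), P2=(58.348,134.893), P3=(46.642,113.085); sampled at t=k/4. Machine vertices: (38.671,34.910) → (43.885,35.330) → (49.111,23.617) → (51.109,13.248) → (46.642,17.701). Open path.

**Shape 7** — `<path>` cubic bezier, stroke `#0000ff` → engrave (S109, F2436). Control points (SVG): P0=(30.814,70.308), P1=(46.773,60.973), P2=(16.026,59.439), P3=(37.798,43.966); sampled at t=k/4. Machine vertices: (30.814,60.478) → (35.576,66.356) → (32.126,71.347) → (29.766,77.489) → (37.798,86.820). Open path.

**Shape 8** — `<path>` line segment, stroke `#0000ff` → engrave (S109, F2436). Machine vertices: (121.386,101.798) → (49.540,85.374). Open path.

G21
G90
G0 X50.009 Y98.060
M3 S109
G1 X63.335 Y35.934 F2436
M5
G0 X37.777 Y22.998
M3 S109
G1 X33.979 Y32.167 F2436
G1 X24.810 Y35.965 F2436
G1 X15.641 Y32.167 F2436
G1 X11.843 Y22.998 F2436
G1 X15.641 Y13.829 F2436
G1 X24.810 Y10.031 F2436
G1 X33.979 Y13.829 F2436
G1 X37.777 Y22.998 F2436
M5
G0 X95.715 Y45.448
M3 S109
G1 X122.903 Y36.040 F2436
M5
G0 X61.558 Y102.121
M3 S506
G1 X85.262 Y102.121 F1644
G1 X85.262 Y69.696 F1644
G1 X61.558 Y69.696 F1644
G1 X61.558 Y102.121 F1644
M5
G0 X38.481 Y74.299
M3 S109
G1 X86.561 Y44.983 F2436
G1 X120.358 Y44.010 F2436
G1 X111.250 Y6.118 F2436
G1 X38.481 Y74.299 F2436
M5
G0 X38.671 Y34.910
M3 S506
G1 X43.885 Y35.330 F1644
G1 X49.111 Y23.617 F1644
G1 X51.109 Y13.248 F1644
G1 X46.642 Y17.701 F1644
M5
G0 X30.814 Y60.478
M3 S109
G1 X35.576 Y66.356 F2436
G1 X32.126 Y71.347 F2436
G1 X29.766 Y77.489 F2436
G1 X37.798 Y86.820 F2436
M5
G0 X121.386 Y101.798
M3 S109
G1 X49.540 Y85.374 F2436
M5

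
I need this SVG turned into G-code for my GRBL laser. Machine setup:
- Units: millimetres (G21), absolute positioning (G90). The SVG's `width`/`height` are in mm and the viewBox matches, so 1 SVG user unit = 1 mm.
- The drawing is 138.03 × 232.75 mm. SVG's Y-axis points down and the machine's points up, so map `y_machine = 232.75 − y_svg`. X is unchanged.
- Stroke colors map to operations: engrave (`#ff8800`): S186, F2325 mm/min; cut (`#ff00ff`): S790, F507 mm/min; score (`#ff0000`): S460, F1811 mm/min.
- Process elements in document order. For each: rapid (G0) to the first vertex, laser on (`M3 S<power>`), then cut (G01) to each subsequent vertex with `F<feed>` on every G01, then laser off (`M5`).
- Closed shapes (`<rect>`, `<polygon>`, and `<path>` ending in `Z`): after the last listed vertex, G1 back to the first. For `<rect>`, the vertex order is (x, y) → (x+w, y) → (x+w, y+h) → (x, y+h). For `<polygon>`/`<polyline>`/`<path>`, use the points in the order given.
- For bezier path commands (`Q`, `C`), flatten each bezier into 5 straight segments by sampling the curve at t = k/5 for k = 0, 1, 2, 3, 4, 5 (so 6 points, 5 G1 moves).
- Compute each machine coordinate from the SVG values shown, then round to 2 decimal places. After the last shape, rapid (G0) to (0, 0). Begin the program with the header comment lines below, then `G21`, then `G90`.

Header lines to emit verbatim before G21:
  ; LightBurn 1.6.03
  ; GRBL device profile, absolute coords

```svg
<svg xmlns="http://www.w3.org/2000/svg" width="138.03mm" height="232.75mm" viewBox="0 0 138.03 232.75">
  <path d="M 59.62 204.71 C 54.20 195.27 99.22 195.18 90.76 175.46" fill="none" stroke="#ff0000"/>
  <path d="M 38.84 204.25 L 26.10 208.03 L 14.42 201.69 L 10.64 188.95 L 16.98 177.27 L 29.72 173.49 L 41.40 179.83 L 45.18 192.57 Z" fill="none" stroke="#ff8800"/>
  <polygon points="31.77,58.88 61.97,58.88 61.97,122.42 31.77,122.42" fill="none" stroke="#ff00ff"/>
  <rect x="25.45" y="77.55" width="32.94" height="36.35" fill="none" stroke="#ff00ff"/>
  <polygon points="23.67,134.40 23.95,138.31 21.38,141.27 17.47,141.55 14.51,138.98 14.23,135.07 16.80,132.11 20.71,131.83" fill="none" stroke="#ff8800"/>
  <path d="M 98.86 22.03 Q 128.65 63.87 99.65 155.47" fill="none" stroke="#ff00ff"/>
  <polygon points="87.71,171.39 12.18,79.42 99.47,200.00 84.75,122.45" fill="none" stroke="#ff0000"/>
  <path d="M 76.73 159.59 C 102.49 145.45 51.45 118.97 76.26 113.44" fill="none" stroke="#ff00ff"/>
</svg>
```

viewBox `0 0 138.03 232.75` with mm width/height → 1 unit = 1 mm. Flip: y_m = 232.75 − y_svg.

**Shape 1** — `<path>` cubic bezier, stroke `#ff0000` → score (S460, F1811). Control points (SVG): P0=(59.62,204.71), P1=(54.20,195.27), P2=(99.22,195.18), P3=(90.76,175.46); sampled at t=k/5. Machine vertices: (59.62,28.04) → (61.59,32.81) → (70.68,36.73) → (81.89,41.19) → (90.25,47.58) → (90.76,57.29). Open path.

**Shape 2** — `<path>` regular polygon, stroke `#ff8800` → engrave (S186, F2325). Machine vertices: (38.84,28.50) → (26.10,24.72) → (14.42,31.06) → (10.64,43.80) → (16.98,55.48) → (29.72,59.26) → (41.40,52.92) → (45.18,40.18) → (38.84,28.50). Closed: final G1 returns to the first vertex.

**Shape 3** — `<polygon>` rectangle, stroke `#ff00ff` → cut (S790, F507). Machine vertices: (31.77,173.87) → (61.97,173.87) → (61.97,110.33) → (31.77,110.33) → (31.77,173.87). Closed: final G1 returns to the first vertex.

**Shape 4** — `<rect>` rectangle, stroke `#ff00ff` → cut (S790, F507). Machine vertices: (25.45,155.20) → (58.39,155.20) → (58.39,118.85) → (25.45,118.85) → (25.45,155.20). Closed: final G1 returns to the first vertex.

**Shape 5** — `<polygon>` regular polygon, stroke `#ff8800` → engrave (S186, F2325). Machine vertices: (23.67,98.35) → (23.95,94.44) → (21.38,91.48) → (17.47,91.20) → (14.51,93.77) → (14.23,97.68) → (16.80,100.64) → (20.71,100.92) → (23.67,98.35). Closed: final G1 returns to the first vertex.

**Shape 6** — `<path>` quadratic bezier, stroke `#ff00ff` → cut (S790, F507). Control points (SVG): P0=(98.86,22.03), P1=(128.65,63.87), P2=(99.65,155.47); sampled at t=k/5. Machine vertices: (98.86,210.72) → (108.42,191.99) → (113.29,169.29) → (113.44,142.60) → (108.90,111.93) → (99.65,77.28). Open path.

**Shape 7** — `<polygon>` closed polygon, stroke `#ff0000` → score (S460, F1811). Machine vertices: (87.71,61.36) → (12.18,153.33) → (99.47,32.75) → (84.75,110.30) → (87.71,61.36). Closed: final G1 returns to the first vertex.

**Shape 8** — `<path>` cubic bezier, stroke `#ff00ff` → cut (S790, F507). Control points (SVG): P0=(76.73,159.59), P1=(102.49,145.45), P2=(51.45,118.97), P3=(76.26,113.44); sampled at t=k/5. Machine vertices: (76.73,73.16) → (84.19,82.86) → (80.55,93.92) → (73.13,104.75) → (69.25,113.74) → (76.26,119.31). Open path.

; LightBurn 1.6.03
; GRBL device profile, absolute coords
G21
G90
G0 X59.62 Y28.04
M3 S460
G01 X61.59 Y32.81 F1811
G01 X70.68 Y36.73 F1811
G01 X81.89 Y41.19 F1811
G01 X90.25 Y47.58 F1811
G01 X90.76 Y57.29 F1811
M5
G0 X38.84 Y28.50
M3 S186
G01 X26.10 Y24.72 F2325
G01 X14.42 Y31.06 F2325
G01 X10.64 Y43.80 F2325
G01 X16.98 Y55.48 F2325
G01 X29.72 Y59.26 F2325
G01 X41.40 Y52.92 F2325
G01 X45.18 Y40.18 F2325
G01 X38.84 Y28.50 F2325
M5
G0 X31.77 Y173.87
M3 S790
G01 X61.97 Y173.87 F507
G01 X61.97 Y110.33 F507
G01 X31.77 Y110.33 F507
G01 X31.77 Y173.87 F507
M5
G0 X25.45 Y155.20
M3 S790
G01 X58.39 Y155.20 F507
G01 X58.39 Y118.85 F507
G01 X25.45 Y118.85 F507
G01 X25.45 Y155.20 F507
M5
G0 X23.67 Y98.35
M3 S186
G01 X23.95 Y94.44 F2325
G01 X21.38 Y91.48 F2325
G01 X17.47 Y91.20 F2325
G01 X14.51 Y93.77 F2325
G01 X14.23 Y97.68 F2325
G01 X16.80 Y100.64 F2325
G01 X20.71 Y100.92 F2325
G01 X23.67 Y98.35 F2325
M5
G0 X98.86 Y210.72
M3 S790
G01 X108.42 Y191.99 F507
G01 X113.29 Y169.29 F507
G01 X113.44 Y142.60 F507
G01 X108.90 Y111.93 F507
G01 X99.65 Y77.28 F507
M5
G0 X87.71 Y61.36
M3 S460
G01 X12.18 Y153.33 F1811
G01 X99.47 Y32.75 F1811
G01 X84.75 Y110.30 F1811
G01 X87.71 Y61.36 F1811
M5
G0 X76.73 Y73.16
M3 S790
G01 X84.19 Y82.86 F507
G01 X80.55 Y93.92 F507
G01 X73.13 Y104.75 F507
G01 X69.25 Y113.74 F507
G01 X76.26 Y119.31 F507
M5
G0 X0.00 Y0.00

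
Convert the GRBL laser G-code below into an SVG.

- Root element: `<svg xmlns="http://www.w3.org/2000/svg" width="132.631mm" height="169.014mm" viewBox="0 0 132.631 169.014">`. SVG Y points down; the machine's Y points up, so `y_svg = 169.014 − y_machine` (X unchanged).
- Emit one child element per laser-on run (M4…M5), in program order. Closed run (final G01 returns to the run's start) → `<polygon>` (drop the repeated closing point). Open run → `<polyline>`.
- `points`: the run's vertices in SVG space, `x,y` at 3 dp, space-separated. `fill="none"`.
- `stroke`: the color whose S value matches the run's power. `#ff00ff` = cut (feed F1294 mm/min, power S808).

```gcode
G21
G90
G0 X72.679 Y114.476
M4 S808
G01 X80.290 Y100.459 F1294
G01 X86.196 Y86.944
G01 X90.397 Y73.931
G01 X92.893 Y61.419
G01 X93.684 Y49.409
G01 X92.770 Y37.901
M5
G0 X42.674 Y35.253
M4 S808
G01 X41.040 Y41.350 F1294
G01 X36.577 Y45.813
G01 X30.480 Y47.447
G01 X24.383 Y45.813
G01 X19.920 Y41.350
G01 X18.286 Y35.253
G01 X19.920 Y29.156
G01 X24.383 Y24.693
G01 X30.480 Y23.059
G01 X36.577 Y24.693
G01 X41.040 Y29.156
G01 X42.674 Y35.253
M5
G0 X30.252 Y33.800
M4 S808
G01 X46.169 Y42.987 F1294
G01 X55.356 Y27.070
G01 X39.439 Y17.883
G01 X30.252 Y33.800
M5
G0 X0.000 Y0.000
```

<svg xmlns="http://www.w3.org/2000/svg" width="132.631mm" height="169.014mm" viewBox="0 0 132.631 169.014">
  <polyline points="72.679,54.538 80.290,68.555 86.196,82.070 90.397,95.083 92.893,107.595 93.684,119.605 92.770,131.113" fill="none" stroke="#ff00ff"/>
  <polygon points="42.674,133.761 41.040,127.664 36.577,123.201 30.480,121.567 24.383,123.201 19.920,127.664 18.286,133.761 19.920,139.858 24.383,144.321 30.480,145.955 36.577,144.321 41.040,139.858" fill="none" stroke="#ff00ff"/>
  <polygon points="30.252,135.214 46.169,126.027 55.356,141.944 39.439,151.131" fill="none" stroke="#ff00ff"/>
</svg>

Machine Y-up, SVG Y-down with viewBox height 169.014, so y_svg = 169.014 − y_machine; X carries over. Every run uses S808, so all elements get stroke `#ff00ff` (cut).

Run 1: The run is open, so emit a `<polyline>` with points (Y-flipped): 72.679,54.538 80.290,68.555 86.196,82.070 90.397,95.083 92.893,107.595 93.684,119.605 92.770,131.113.

Run 2: The run returns to its start, so emit a `<polygon>` with points (Y-flipped): 42.674,133.761 41.040,127.664 36.577,123.201 30.480,121.567 24.383,123.201 19.920,127.664 18.286,133.761 19.920,139.858 24.383,144.321 30.480,145.955 36.577,144.321 41.040,139.858.

Run 3: The run returns to its start, so emit a `<polygon>` with points (Y-flipped): 30.252,135.214 46.169,126.027 55.356,141.944 39.439,151.131.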